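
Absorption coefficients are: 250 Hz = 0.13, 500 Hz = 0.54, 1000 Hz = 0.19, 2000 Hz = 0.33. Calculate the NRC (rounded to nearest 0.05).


Given values:
  a_250 = 0.13, a_500 = 0.54
  a_1000 = 0.19, a_2000 = 0.33
Formula: NRC = (a250 + a500 + a1000 + a2000) / 4
Sum = 0.13 + 0.54 + 0.19 + 0.33 = 1.19
NRC = 1.19 / 4 = 0.2975
Rounded to nearest 0.05: 0.3

0.3


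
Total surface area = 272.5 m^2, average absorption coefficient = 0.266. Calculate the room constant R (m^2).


Given values:
  S = 272.5 m^2, alpha = 0.266
Formula: R = S * alpha / (1 - alpha)
Numerator: 272.5 * 0.266 = 72.485
Denominator: 1 - 0.266 = 0.734
R = 72.485 / 0.734 = 98.75

98.75 m^2


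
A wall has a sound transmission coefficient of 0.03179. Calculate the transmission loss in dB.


Given values:
  tau = 0.03179
Formula: TL = 10 * log10(1 / tau)
Compute 1 / tau = 1 / 0.03179 = 31.4564
Compute log10(31.4564) = 1.497709
TL = 10 * 1.497709 = 14.98

14.98 dB


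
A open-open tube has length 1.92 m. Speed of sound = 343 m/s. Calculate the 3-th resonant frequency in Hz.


Given values:
  Tube type: open-open, L = 1.92 m, c = 343 m/s, n = 3
Formula: f_n = n * c / (2 * L)
Compute 2 * L = 2 * 1.92 = 3.84
f = 3 * 343 / 3.84
f = 267.97

267.97 Hz


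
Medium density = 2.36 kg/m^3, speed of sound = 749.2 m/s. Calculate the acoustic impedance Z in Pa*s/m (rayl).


Given values:
  rho = 2.36 kg/m^3
  c = 749.2 m/s
Formula: Z = rho * c
Z = 2.36 * 749.2
Z = 1768.11

1768.11 rayl


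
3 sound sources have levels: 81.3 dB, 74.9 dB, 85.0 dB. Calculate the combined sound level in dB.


Formula: L_total = 10 * log10( sum(10^(Li/10)) )
  Source 1: 10^(81.3/10) = 134896288.2592
  Source 2: 10^(74.9/10) = 30902954.3251
  Source 3: 10^(85.0/10) = 316227766.0168
Sum of linear values = 482027008.6011
L_total = 10 * log10(482027008.6011) = 86.83

86.83 dB


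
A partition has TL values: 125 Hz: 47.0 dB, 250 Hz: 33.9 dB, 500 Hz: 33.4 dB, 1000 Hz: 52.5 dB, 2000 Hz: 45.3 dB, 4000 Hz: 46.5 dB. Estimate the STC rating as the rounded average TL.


Given TL values at each frequency:
  125 Hz: 47.0 dB
  250 Hz: 33.9 dB
  500 Hz: 33.4 dB
  1000 Hz: 52.5 dB
  2000 Hz: 45.3 dB
  4000 Hz: 46.5 dB
Formula: STC ~ round(average of TL values)
Sum = 47.0 + 33.9 + 33.4 + 52.5 + 45.3 + 46.5 = 258.6
Average = 258.6 / 6 = 43.1
Rounded: 43

43


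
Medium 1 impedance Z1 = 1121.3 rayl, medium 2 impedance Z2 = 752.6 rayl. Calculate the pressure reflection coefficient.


Given values:
  Z1 = 1121.3 rayl, Z2 = 752.6 rayl
Formula: R = (Z2 - Z1) / (Z2 + Z1)
Numerator: Z2 - Z1 = 752.6 - 1121.3 = -368.7
Denominator: Z2 + Z1 = 752.6 + 1121.3 = 1873.9
R = -368.7 / 1873.9 = -0.1968

-0.1968


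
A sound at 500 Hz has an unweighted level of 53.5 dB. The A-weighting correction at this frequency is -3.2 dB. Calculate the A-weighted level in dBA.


Given values:
  SPL = 53.5 dB
  A-weighting at 500 Hz = -3.2 dB
Formula: L_A = SPL + A_weight
L_A = 53.5 + (-3.2)
L_A = 50.3

50.3 dBA


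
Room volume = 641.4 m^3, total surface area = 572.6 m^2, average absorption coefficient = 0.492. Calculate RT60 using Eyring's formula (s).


Given values:
  V = 641.4 m^3, S = 572.6 m^2, alpha = 0.492
Formula: RT60 = 0.161 * V / (-S * ln(1 - alpha))
Compute ln(1 - 0.492) = ln(0.508) = -0.677274
Denominator: -572.6 * -0.677274 = 387.8071
Numerator: 0.161 * 641.4 = 103.2654
RT60 = 103.2654 / 387.8071 = 0.266

0.266 s


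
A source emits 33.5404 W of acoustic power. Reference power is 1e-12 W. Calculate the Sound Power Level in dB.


Given values:
  W = 33.5404 W
  W_ref = 1e-12 W
Formula: SWL = 10 * log10(W / W_ref)
Compute ratio: W / W_ref = 33540400000000
Compute log10: log10(33540400000000) = 13.525568
Multiply: SWL = 10 * 13.525568 = 135.26

135.26 dB


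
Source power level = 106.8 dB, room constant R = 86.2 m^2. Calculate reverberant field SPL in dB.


Given values:
  Lw = 106.8 dB, R = 86.2 m^2
Formula: SPL = Lw + 10 * log10(4 / R)
Compute 4 / R = 4 / 86.2 = 0.046404
Compute 10 * log10(0.046404) = -13.3344
SPL = 106.8 + (-13.3344) = 93.47

93.47 dB


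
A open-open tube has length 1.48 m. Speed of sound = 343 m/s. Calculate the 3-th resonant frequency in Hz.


Given values:
  Tube type: open-open, L = 1.48 m, c = 343 m/s, n = 3
Formula: f_n = n * c / (2 * L)
Compute 2 * L = 2 * 1.48 = 2.96
f = 3 * 343 / 2.96
f = 347.64

347.64 Hz


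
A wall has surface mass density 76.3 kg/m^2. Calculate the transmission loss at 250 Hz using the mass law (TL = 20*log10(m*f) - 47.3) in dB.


Given values:
  m = 76.3 kg/m^2, f = 250 Hz
Formula: TL = 20 * log10(m * f) - 47.3
Compute m * f = 76.3 * 250 = 19075.0
Compute log10(19075.0) = 4.280465
Compute 20 * 4.280465 = 85.6093
TL = 85.6093 - 47.3 = 38.31

38.31 dB


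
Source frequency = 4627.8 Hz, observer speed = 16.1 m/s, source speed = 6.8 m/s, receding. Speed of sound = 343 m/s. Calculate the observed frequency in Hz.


Given values:
  f_s = 4627.8 Hz, v_o = 16.1 m/s, v_s = 6.8 m/s
  Direction: receding
Formula: f_o = f_s * (c - v_o) / (c + v_s)
Numerator: c - v_o = 343 - 16.1 = 326.9
Denominator: c + v_s = 343 + 6.8 = 349.8
f_o = 4627.8 * 326.9 / 349.8 = 4324.84

4324.84 Hz


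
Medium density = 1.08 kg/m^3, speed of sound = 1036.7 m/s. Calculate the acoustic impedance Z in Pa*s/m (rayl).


Given values:
  rho = 1.08 kg/m^3
  c = 1036.7 m/s
Formula: Z = rho * c
Z = 1.08 * 1036.7
Z = 1119.64

1119.64 rayl


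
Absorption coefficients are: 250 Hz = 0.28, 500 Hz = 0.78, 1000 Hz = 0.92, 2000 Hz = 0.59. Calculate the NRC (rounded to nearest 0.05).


Given values:
  a_250 = 0.28, a_500 = 0.78
  a_1000 = 0.92, a_2000 = 0.59
Formula: NRC = (a250 + a500 + a1000 + a2000) / 4
Sum = 0.28 + 0.78 + 0.92 + 0.59 = 2.57
NRC = 2.57 / 4 = 0.6425
Rounded to nearest 0.05: 0.65

0.65


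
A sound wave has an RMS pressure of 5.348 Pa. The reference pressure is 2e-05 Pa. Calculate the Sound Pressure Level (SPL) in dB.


Given values:
  p = 5.348 Pa
  p_ref = 2e-05 Pa
Formula: SPL = 20 * log10(p / p_ref)
Compute ratio: p / p_ref = 5.348 / 2e-05 = 267400
Compute log10: log10(267400) = 5.427161
Multiply: SPL = 20 * 5.427161 = 108.54

108.54 dB


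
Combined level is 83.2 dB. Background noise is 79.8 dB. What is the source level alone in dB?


Given values:
  L_total = 83.2 dB, L_bg = 79.8 dB
Formula: L_source = 10 * log10(10^(L_total/10) - 10^(L_bg/10))
Convert to linear:
  10^(83.2/10) = 208929613.0854
  10^(79.8/10) = 95499258.6021
Difference: 208929613.0854 - 95499258.6021 = 113430354.4833
L_source = 10 * log10(113430354.4833) = 80.55

80.55 dB


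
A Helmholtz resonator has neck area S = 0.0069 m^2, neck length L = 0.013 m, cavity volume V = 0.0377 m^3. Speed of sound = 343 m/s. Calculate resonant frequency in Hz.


Given values:
  S = 0.0069 m^2, L = 0.013 m, V = 0.0377 m^3, c = 343 m/s
Formula: f = (c / (2*pi)) * sqrt(S / (V * L))
Compute V * L = 0.0377 * 0.013 = 0.0004901
Compute S / (V * L) = 0.0069 / 0.0004901 = 14.0788
Compute sqrt(14.0788) = 3.752173
Compute c / (2*pi) = 343 / 6.283185 = 54.590148
f = 54.590148 * 3.752173 = 204.83

204.83 Hz


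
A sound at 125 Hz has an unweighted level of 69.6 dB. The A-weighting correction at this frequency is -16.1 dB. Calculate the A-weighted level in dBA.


Given values:
  SPL = 69.6 dB
  A-weighting at 125 Hz = -16.1 dB
Formula: L_A = SPL + A_weight
L_A = 69.6 + (-16.1)
L_A = 53.5

53.5 dBA


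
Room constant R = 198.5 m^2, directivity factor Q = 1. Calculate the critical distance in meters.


Given values:
  R = 198.5 m^2, Q = 1
Formula: d_c = 0.141 * sqrt(Q * R)
Compute Q * R = 1 * 198.5 = 198.5
Compute sqrt(198.5) = 14.089
d_c = 0.141 * 14.089 = 1.987

1.987 m


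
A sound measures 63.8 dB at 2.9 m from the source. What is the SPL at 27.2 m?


Given values:
  SPL1 = 63.8 dB, r1 = 2.9 m, r2 = 27.2 m
Formula: SPL2 = SPL1 - 20 * log10(r2 / r1)
Compute ratio: r2 / r1 = 27.2 / 2.9 = 9.3793
Compute log10: log10(9.3793) = 0.97217
Compute drop: 20 * 0.97217 = 19.4434
SPL2 = 63.8 - 19.4434 = 44.36

44.36 dB


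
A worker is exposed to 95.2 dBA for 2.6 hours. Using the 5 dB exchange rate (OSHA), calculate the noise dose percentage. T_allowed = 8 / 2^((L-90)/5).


Given values:
  L = 95.2 dBA, T = 2.6 hours
Formula: T_allowed = 8 / 2^((L - 90) / 5)
Compute exponent: (95.2 - 90) / 5 = 1.04
Compute 2^(1.04) = 2.056228
T_allowed = 8 / 2.056228 = 3.890619 hours
Dose = (T / T_allowed) * 100
Dose = (2.6 / 3.890619) * 100 = 66.83

66.83 %


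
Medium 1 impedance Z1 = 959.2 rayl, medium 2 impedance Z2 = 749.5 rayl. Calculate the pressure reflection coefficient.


Given values:
  Z1 = 959.2 rayl, Z2 = 749.5 rayl
Formula: R = (Z2 - Z1) / (Z2 + Z1)
Numerator: Z2 - Z1 = 749.5 - 959.2 = -209.7
Denominator: Z2 + Z1 = 749.5 + 959.2 = 1708.7
R = -209.7 / 1708.7 = -0.1227

-0.1227


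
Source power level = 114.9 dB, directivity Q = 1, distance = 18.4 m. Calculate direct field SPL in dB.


Given values:
  Lw = 114.9 dB, Q = 1, r = 18.4 m
Formula: SPL = Lw + 10 * log10(Q / (4 * pi * r^2))
Compute 4 * pi * r^2 = 4 * pi * 18.4^2 = 4254.4704
Compute Q / denom = 1 / 4254.4704 = 0.00023505
Compute 10 * log10(0.00023505) = -36.2884
SPL = 114.9 + (-36.2884) = 78.61

78.61 dB


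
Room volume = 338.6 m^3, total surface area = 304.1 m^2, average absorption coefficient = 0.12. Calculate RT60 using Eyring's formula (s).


Given values:
  V = 338.6 m^3, S = 304.1 m^2, alpha = 0.12
Formula: RT60 = 0.161 * V / (-S * ln(1 - alpha))
Compute ln(1 - 0.12) = ln(0.88) = -0.127833
Denominator: -304.1 * -0.127833 = 38.874
Numerator: 0.161 * 338.6 = 54.5146
RT60 = 54.5146 / 38.874 = 1.402

1.402 s


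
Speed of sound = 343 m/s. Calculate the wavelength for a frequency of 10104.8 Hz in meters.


Given values:
  c = 343 m/s, f = 10104.8 Hz
Formula: lambda = c / f
lambda = 343 / 10104.8
lambda = 0.0339

0.0339 m


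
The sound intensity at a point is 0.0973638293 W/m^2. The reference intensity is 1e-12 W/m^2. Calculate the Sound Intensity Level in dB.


Given values:
  I = 0.0973638293 W/m^2
  I_ref = 1e-12 W/m^2
Formula: SIL = 10 * log10(I / I_ref)
Compute ratio: I / I_ref = 97363829300
Compute log10: log10(97363829300) = 10.988398
Multiply: SIL = 10 * 10.988398 = 109.88

109.88 dB


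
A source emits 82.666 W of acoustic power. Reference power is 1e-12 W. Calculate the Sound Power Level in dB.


Given values:
  W = 82.666 W
  W_ref = 1e-12 W
Formula: SWL = 10 * log10(W / W_ref)
Compute ratio: W / W_ref = 82666000000000
Compute log10: log10(82666000000000) = 13.917327
Multiply: SWL = 10 * 13.917327 = 139.17

139.17 dB


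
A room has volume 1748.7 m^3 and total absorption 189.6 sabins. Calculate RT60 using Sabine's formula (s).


Given values:
  V = 1748.7 m^3
  A = 189.6 sabins
Formula: RT60 = 0.161 * V / A
Numerator: 0.161 * 1748.7 = 281.5407
RT60 = 281.5407 / 189.6 = 1.485

1.485 s


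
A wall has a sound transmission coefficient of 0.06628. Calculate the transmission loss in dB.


Given values:
  tau = 0.06628
Formula: TL = 10 * log10(1 / tau)
Compute 1 / tau = 1 / 0.06628 = 15.0875
Compute log10(15.0875) = 1.178617
TL = 10 * 1.178617 = 11.79

11.79 dB


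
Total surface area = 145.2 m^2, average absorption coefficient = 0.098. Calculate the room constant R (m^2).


Given values:
  S = 145.2 m^2, alpha = 0.098
Formula: R = S * alpha / (1 - alpha)
Numerator: 145.2 * 0.098 = 14.2296
Denominator: 1 - 0.098 = 0.902
R = 14.2296 / 0.902 = 15.78

15.78 m^2


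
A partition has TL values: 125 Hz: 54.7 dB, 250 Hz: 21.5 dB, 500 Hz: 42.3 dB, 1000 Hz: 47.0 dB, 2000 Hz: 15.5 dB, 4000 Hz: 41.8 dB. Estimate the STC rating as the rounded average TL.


Given TL values at each frequency:
  125 Hz: 54.7 dB
  250 Hz: 21.5 dB
  500 Hz: 42.3 dB
  1000 Hz: 47.0 dB
  2000 Hz: 15.5 dB
  4000 Hz: 41.8 dB
Formula: STC ~ round(average of TL values)
Sum = 54.7 + 21.5 + 42.3 + 47.0 + 15.5 + 41.8 = 222.8
Average = 222.8 / 6 = 37.13
Rounded: 37

37


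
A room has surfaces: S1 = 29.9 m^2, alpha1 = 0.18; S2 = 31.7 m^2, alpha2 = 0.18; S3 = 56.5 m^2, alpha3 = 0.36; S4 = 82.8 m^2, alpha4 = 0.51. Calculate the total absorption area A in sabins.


Given surfaces:
  Surface 1: 29.9 * 0.18 = 5.382
  Surface 2: 31.7 * 0.18 = 5.706
  Surface 3: 56.5 * 0.36 = 20.34
  Surface 4: 82.8 * 0.51 = 42.228
Formula: A = sum(Si * alpha_i)
A = 5.382 + 5.706 + 20.34 + 42.228
A = 73.66

73.66 sabins


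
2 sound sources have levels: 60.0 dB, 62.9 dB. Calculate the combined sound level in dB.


Formula: L_total = 10 * log10( sum(10^(Li/10)) )
  Source 1: 10^(60.0/10) = 1000000.0
  Source 2: 10^(62.9/10) = 1949844.5998
Sum of linear values = 2949844.5998
L_total = 10 * log10(2949844.5998) = 64.7

64.7 dB


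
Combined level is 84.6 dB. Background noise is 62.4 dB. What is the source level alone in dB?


Given values:
  L_total = 84.6 dB, L_bg = 62.4 dB
Formula: L_source = 10 * log10(10^(L_total/10) - 10^(L_bg/10))
Convert to linear:
  10^(84.6/10) = 288403150.3127
  10^(62.4/10) = 1737800.8287
Difference: 288403150.3127 - 1737800.8287 = 286665349.484
L_source = 10 * log10(286665349.484) = 84.57

84.57 dB


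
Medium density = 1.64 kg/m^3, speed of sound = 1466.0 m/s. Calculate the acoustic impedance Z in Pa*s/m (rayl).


Given values:
  rho = 1.64 kg/m^3
  c = 1466.0 m/s
Formula: Z = rho * c
Z = 1.64 * 1466.0
Z = 2404.24

2404.24 rayl


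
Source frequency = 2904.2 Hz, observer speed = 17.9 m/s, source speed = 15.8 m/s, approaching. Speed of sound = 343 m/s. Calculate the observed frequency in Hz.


Given values:
  f_s = 2904.2 Hz, v_o = 17.9 m/s, v_s = 15.8 m/s
  Direction: approaching
Formula: f_o = f_s * (c + v_o) / (c - v_s)
Numerator: c + v_o = 343 + 17.9 = 360.9
Denominator: c - v_s = 343 - 15.8 = 327.2
f_o = 2904.2 * 360.9 / 327.2 = 3203.32

3203.32 Hz


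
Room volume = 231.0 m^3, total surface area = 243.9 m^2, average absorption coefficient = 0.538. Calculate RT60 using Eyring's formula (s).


Given values:
  V = 231.0 m^3, S = 243.9 m^2, alpha = 0.538
Formula: RT60 = 0.161 * V / (-S * ln(1 - alpha))
Compute ln(1 - 0.538) = ln(0.462) = -0.77219
Denominator: -243.9 * -0.77219 = 188.3371
Numerator: 0.161 * 231.0 = 37.191
RT60 = 37.191 / 188.3371 = 0.197

0.197 s


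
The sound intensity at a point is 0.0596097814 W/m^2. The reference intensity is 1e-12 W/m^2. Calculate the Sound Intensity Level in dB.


Given values:
  I = 0.0596097814 W/m^2
  I_ref = 1e-12 W/m^2
Formula: SIL = 10 * log10(I / I_ref)
Compute ratio: I / I_ref = 59609781400
Compute log10: log10(59609781400) = 10.775318
Multiply: SIL = 10 * 10.775318 = 107.75

107.75 dB


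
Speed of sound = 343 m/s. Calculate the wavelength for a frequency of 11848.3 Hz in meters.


Given values:
  c = 343 m/s, f = 11848.3 Hz
Formula: lambda = c / f
lambda = 343 / 11848.3
lambda = 0.0289

0.0289 m


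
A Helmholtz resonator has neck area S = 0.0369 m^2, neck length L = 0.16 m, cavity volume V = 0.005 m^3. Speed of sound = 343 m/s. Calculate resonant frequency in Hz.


Given values:
  S = 0.0369 m^2, L = 0.16 m, V = 0.005 m^3, c = 343 m/s
Formula: f = (c / (2*pi)) * sqrt(S / (V * L))
Compute V * L = 0.005 * 0.16 = 0.0008
Compute S / (V * L) = 0.0369 / 0.0008 = 46.125
Compute sqrt(46.125) = 6.791539
Compute c / (2*pi) = 343 / 6.283185 = 54.590148
f = 54.590148 * 6.791539 = 370.75

370.75 Hz


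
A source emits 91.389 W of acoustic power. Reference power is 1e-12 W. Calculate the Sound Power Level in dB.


Given values:
  W = 91.389 W
  W_ref = 1e-12 W
Formula: SWL = 10 * log10(W / W_ref)
Compute ratio: W / W_ref = 91389000000000
Compute log10: log10(91389000000000) = 13.960894
Multiply: SWL = 10 * 13.960894 = 139.61

139.61 dB


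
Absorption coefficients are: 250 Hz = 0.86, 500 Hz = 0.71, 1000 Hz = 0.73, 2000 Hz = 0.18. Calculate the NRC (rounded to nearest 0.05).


Given values:
  a_250 = 0.86, a_500 = 0.71
  a_1000 = 0.73, a_2000 = 0.18
Formula: NRC = (a250 + a500 + a1000 + a2000) / 4
Sum = 0.86 + 0.71 + 0.73 + 0.18 = 2.48
NRC = 2.48 / 4 = 0.62
Rounded to nearest 0.05: 0.6

0.6


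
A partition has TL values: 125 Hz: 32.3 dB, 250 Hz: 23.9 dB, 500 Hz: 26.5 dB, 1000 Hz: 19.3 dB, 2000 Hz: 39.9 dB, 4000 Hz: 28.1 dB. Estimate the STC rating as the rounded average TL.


Given TL values at each frequency:
  125 Hz: 32.3 dB
  250 Hz: 23.9 dB
  500 Hz: 26.5 dB
  1000 Hz: 19.3 dB
  2000 Hz: 39.9 dB
  4000 Hz: 28.1 dB
Formula: STC ~ round(average of TL values)
Sum = 32.3 + 23.9 + 26.5 + 19.3 + 39.9 + 28.1 = 170.0
Average = 170.0 / 6 = 28.33
Rounded: 28

28


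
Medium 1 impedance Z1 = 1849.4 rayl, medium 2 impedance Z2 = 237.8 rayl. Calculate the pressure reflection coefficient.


Given values:
  Z1 = 1849.4 rayl, Z2 = 237.8 rayl
Formula: R = (Z2 - Z1) / (Z2 + Z1)
Numerator: Z2 - Z1 = 237.8 - 1849.4 = -1611.6
Denominator: Z2 + Z1 = 237.8 + 1849.4 = 2087.2
R = -1611.6 / 2087.2 = -0.7721

-0.7721


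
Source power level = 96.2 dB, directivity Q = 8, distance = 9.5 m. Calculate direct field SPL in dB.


Given values:
  Lw = 96.2 dB, Q = 8, r = 9.5 m
Formula: SPL = Lw + 10 * log10(Q / (4 * pi * r^2))
Compute 4 * pi * r^2 = 4 * pi * 9.5^2 = 1134.1149
Compute Q / denom = 8 / 1134.1149 = 0.00705396
Compute 10 * log10(0.00705396) = -21.5157
SPL = 96.2 + (-21.5157) = 74.68

74.68 dB


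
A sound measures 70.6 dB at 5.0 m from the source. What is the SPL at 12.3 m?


Given values:
  SPL1 = 70.6 dB, r1 = 5.0 m, r2 = 12.3 m
Formula: SPL2 = SPL1 - 20 * log10(r2 / r1)
Compute ratio: r2 / r1 = 12.3 / 5.0 = 2.46
Compute log10: log10(2.46) = 0.390935
Compute drop: 20 * 0.390935 = 7.8187
SPL2 = 70.6 - 7.8187 = 62.78

62.78 dB


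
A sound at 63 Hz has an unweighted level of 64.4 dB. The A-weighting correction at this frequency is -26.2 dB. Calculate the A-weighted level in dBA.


Given values:
  SPL = 64.4 dB
  A-weighting at 63 Hz = -26.2 dB
Formula: L_A = SPL + A_weight
L_A = 64.4 + (-26.2)
L_A = 38.2

38.2 dBA


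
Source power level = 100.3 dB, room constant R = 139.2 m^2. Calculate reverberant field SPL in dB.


Given values:
  Lw = 100.3 dB, R = 139.2 m^2
Formula: SPL = Lw + 10 * log10(4 / R)
Compute 4 / R = 4 / 139.2 = 0.028736
Compute 10 * log10(0.028736) = -15.4157
SPL = 100.3 + (-15.4157) = 84.88

84.88 dB


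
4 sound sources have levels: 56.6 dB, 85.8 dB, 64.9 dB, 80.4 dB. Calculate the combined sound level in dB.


Formula: L_total = 10 * log10( sum(10^(Li/10)) )
  Source 1: 10^(56.6/10) = 457088.1896
  Source 2: 10^(85.8/10) = 380189396.3206
  Source 3: 10^(64.9/10) = 3090295.4325
  Source 4: 10^(80.4/10) = 109647819.6143
Sum of linear values = 493384599.557
L_total = 10 * log10(493384599.557) = 86.93

86.93 dB


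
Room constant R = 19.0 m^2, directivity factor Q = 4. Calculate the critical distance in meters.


Given values:
  R = 19.0 m^2, Q = 4
Formula: d_c = 0.141 * sqrt(Q * R)
Compute Q * R = 4 * 19.0 = 76.0
Compute sqrt(76.0) = 8.7178
d_c = 0.141 * 8.7178 = 1.229

1.229 m


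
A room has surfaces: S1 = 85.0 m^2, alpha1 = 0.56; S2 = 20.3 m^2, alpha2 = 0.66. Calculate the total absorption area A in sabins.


Given surfaces:
  Surface 1: 85.0 * 0.56 = 47.6
  Surface 2: 20.3 * 0.66 = 13.398
Formula: A = sum(Si * alpha_i)
A = 47.6 + 13.398
A = 61.0

61.0 sabins


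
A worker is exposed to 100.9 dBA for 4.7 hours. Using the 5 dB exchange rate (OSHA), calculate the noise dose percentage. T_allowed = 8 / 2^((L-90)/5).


Given values:
  L = 100.9 dBA, T = 4.7 hours
Formula: T_allowed = 8 / 2^((L - 90) / 5)
Compute exponent: (100.9 - 90) / 5 = 2.18
Compute 2^(2.18) = 4.531536
T_allowed = 8 / 4.531536 = 1.765406 hours
Dose = (T / T_allowed) * 100
Dose = (4.7 / 1.765406) * 100 = 266.23

266.23 %


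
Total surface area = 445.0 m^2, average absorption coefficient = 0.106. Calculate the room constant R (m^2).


Given values:
  S = 445.0 m^2, alpha = 0.106
Formula: R = S * alpha / (1 - alpha)
Numerator: 445.0 * 0.106 = 47.17
Denominator: 1 - 0.106 = 0.894
R = 47.17 / 0.894 = 52.76

52.76 m^2


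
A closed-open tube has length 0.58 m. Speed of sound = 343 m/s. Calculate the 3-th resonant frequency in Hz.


Given values:
  Tube type: closed-open, L = 0.58 m, c = 343 m/s, n = 3
Formula: f_n = (2n - 1) * c / (4 * L)
Compute 2n - 1 = 2*3 - 1 = 5
Compute 4 * L = 4 * 0.58 = 2.32
f = 5 * 343 / 2.32
f = 739.22

739.22 Hz


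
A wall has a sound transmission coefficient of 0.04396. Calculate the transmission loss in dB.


Given values:
  tau = 0.04396
Formula: TL = 10 * log10(1 / tau)
Compute 1 / tau = 1 / 0.04396 = 22.748
Compute log10(22.748) = 1.356943
TL = 10 * 1.356943 = 13.57

13.57 dB


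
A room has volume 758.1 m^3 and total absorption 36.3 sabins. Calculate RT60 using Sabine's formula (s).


Given values:
  V = 758.1 m^3
  A = 36.3 sabins
Formula: RT60 = 0.161 * V / A
Numerator: 0.161 * 758.1 = 122.0541
RT60 = 122.0541 / 36.3 = 3.362

3.362 s


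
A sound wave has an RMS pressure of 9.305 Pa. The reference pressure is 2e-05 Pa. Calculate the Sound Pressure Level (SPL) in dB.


Given values:
  p = 9.305 Pa
  p_ref = 2e-05 Pa
Formula: SPL = 20 * log10(p / p_ref)
Compute ratio: p / p_ref = 9.305 / 2e-05 = 465250
Compute log10: log10(465250) = 5.667686
Multiply: SPL = 20 * 5.667686 = 113.35

113.35 dB


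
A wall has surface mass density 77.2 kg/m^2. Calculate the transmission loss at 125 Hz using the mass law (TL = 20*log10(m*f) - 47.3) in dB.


Given values:
  m = 77.2 kg/m^2, f = 125 Hz
Formula: TL = 20 * log10(m * f) - 47.3
Compute m * f = 77.2 * 125 = 9650.0
Compute log10(9650.0) = 3.984527
Compute 20 * 3.984527 = 79.6905
TL = 79.6905 - 47.3 = 32.39

32.39 dB


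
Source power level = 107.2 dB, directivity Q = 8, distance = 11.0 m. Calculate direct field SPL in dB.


Given values:
  Lw = 107.2 dB, Q = 8, r = 11.0 m
Formula: SPL = Lw + 10 * log10(Q / (4 * pi * r^2))
Compute 4 * pi * r^2 = 4 * pi * 11.0^2 = 1520.5308
Compute Q / denom = 8 / 1520.5308 = 0.00526132
Compute 10 * log10(0.00526132) = -22.7891
SPL = 107.2 + (-22.7891) = 84.41

84.41 dB


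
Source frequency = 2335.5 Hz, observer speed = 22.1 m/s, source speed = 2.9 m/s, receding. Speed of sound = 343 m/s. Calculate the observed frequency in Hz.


Given values:
  f_s = 2335.5 Hz, v_o = 22.1 m/s, v_s = 2.9 m/s
  Direction: receding
Formula: f_o = f_s * (c - v_o) / (c + v_s)
Numerator: c - v_o = 343 - 22.1 = 320.9
Denominator: c + v_s = 343 + 2.9 = 345.9
f_o = 2335.5 * 320.9 / 345.9 = 2166.7

2166.7 Hz


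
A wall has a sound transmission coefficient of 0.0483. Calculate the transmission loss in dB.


Given values:
  tau = 0.0483
Formula: TL = 10 * log10(1 / tau)
Compute 1 / tau = 1 / 0.0483 = 20.7039
Compute log10(20.7039) = 1.316052
TL = 10 * 1.316052 = 13.16

13.16 dB


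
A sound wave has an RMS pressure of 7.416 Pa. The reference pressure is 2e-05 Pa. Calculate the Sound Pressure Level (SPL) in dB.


Given values:
  p = 7.416 Pa
  p_ref = 2e-05 Pa
Formula: SPL = 20 * log10(p / p_ref)
Compute ratio: p / p_ref = 7.416 / 2e-05 = 370800
Compute log10: log10(370800) = 5.56914
Multiply: SPL = 20 * 5.56914 = 111.38

111.38 dB


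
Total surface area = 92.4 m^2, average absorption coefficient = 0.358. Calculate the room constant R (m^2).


Given values:
  S = 92.4 m^2, alpha = 0.358
Formula: R = S * alpha / (1 - alpha)
Numerator: 92.4 * 0.358 = 33.0792
Denominator: 1 - 0.358 = 0.642
R = 33.0792 / 0.642 = 51.53

51.53 m^2


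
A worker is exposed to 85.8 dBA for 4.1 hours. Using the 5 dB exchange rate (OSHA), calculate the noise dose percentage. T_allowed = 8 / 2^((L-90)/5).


Given values:
  L = 85.8 dBA, T = 4.1 hours
Formula: T_allowed = 8 / 2^((L - 90) / 5)
Compute exponent: (85.8 - 90) / 5 = -0.84
Compute 2^(-0.84) = 0.558644
T_allowed = 8 / 0.558644 = 14.32039 hours
Dose = (T / T_allowed) * 100
Dose = (4.1 / 14.32039) * 100 = 28.63

28.63 %


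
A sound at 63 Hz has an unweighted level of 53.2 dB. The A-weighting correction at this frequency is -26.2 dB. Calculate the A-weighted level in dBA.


Given values:
  SPL = 53.2 dB
  A-weighting at 63 Hz = -26.2 dB
Formula: L_A = SPL + A_weight
L_A = 53.2 + (-26.2)
L_A = 27.0

27.0 dBA


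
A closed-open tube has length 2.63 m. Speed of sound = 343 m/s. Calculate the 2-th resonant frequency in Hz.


Given values:
  Tube type: closed-open, L = 2.63 m, c = 343 m/s, n = 2
Formula: f_n = (2n - 1) * c / (4 * L)
Compute 2n - 1 = 2*2 - 1 = 3
Compute 4 * L = 4 * 2.63 = 10.52
f = 3 * 343 / 10.52
f = 97.81

97.81 Hz


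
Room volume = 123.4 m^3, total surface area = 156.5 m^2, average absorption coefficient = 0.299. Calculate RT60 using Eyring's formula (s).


Given values:
  V = 123.4 m^3, S = 156.5 m^2, alpha = 0.299
Formula: RT60 = 0.161 * V / (-S * ln(1 - alpha))
Compute ln(1 - 0.299) = ln(0.701) = -0.355247
Denominator: -156.5 * -0.355247 = 55.5962
Numerator: 0.161 * 123.4 = 19.8674
RT60 = 19.8674 / 55.5962 = 0.357

0.357 s


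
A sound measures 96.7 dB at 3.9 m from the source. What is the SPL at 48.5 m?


Given values:
  SPL1 = 96.7 dB, r1 = 3.9 m, r2 = 48.5 m
Formula: SPL2 = SPL1 - 20 * log10(r2 / r1)
Compute ratio: r2 / r1 = 48.5 / 3.9 = 12.4359
Compute log10: log10(12.4359) = 1.094677
Compute drop: 20 * 1.094677 = 21.8935
SPL2 = 96.7 - 21.8935 = 74.81

74.81 dB


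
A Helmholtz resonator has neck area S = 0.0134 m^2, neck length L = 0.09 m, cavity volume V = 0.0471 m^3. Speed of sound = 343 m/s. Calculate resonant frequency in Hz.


Given values:
  S = 0.0134 m^2, L = 0.09 m, V = 0.0471 m^3, c = 343 m/s
Formula: f = (c / (2*pi)) * sqrt(S / (V * L))
Compute V * L = 0.0471 * 0.09 = 0.004239
Compute S / (V * L) = 0.0134 / 0.004239 = 3.1611
Compute sqrt(3.1611) = 1.777948
Compute c / (2*pi) = 343 / 6.283185 = 54.590148
f = 54.590148 * 1.777948 = 97.06

97.06 Hz


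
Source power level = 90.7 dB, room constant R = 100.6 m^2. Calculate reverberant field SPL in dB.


Given values:
  Lw = 90.7 dB, R = 100.6 m^2
Formula: SPL = Lw + 10 * log10(4 / R)
Compute 4 / R = 4 / 100.6 = 0.039761
Compute 10 * log10(0.039761) = -14.0054
SPL = 90.7 + (-14.0054) = 76.69

76.69 dB


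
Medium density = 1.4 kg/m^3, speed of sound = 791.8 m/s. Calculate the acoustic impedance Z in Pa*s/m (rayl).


Given values:
  rho = 1.4 kg/m^3
  c = 791.8 m/s
Formula: Z = rho * c
Z = 1.4 * 791.8
Z = 1108.52

1108.52 rayl


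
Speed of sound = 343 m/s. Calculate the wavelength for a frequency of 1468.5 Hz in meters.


Given values:
  c = 343 m/s, f = 1468.5 Hz
Formula: lambda = c / f
lambda = 343 / 1468.5
lambda = 0.2336

0.2336 m


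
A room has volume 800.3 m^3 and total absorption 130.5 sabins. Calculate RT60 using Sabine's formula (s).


Given values:
  V = 800.3 m^3
  A = 130.5 sabins
Formula: RT60 = 0.161 * V / A
Numerator: 0.161 * 800.3 = 128.8483
RT60 = 128.8483 / 130.5 = 0.987

0.987 s


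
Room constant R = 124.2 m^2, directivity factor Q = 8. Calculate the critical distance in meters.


Given values:
  R = 124.2 m^2, Q = 8
Formula: d_c = 0.141 * sqrt(Q * R)
Compute Q * R = 8 * 124.2 = 993.6
Compute sqrt(993.6) = 31.5214
d_c = 0.141 * 31.5214 = 4.445

4.445 m


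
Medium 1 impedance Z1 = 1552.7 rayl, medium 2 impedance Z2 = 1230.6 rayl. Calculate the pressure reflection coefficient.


Given values:
  Z1 = 1552.7 rayl, Z2 = 1230.6 rayl
Formula: R = (Z2 - Z1) / (Z2 + Z1)
Numerator: Z2 - Z1 = 1230.6 - 1552.7 = -322.1
Denominator: Z2 + Z1 = 1230.6 + 1552.7 = 2783.3
R = -322.1 / 2783.3 = -0.1157

-0.1157


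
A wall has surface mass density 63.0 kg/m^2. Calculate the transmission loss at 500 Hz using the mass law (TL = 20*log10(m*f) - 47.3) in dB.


Given values:
  m = 63.0 kg/m^2, f = 500 Hz
Formula: TL = 20 * log10(m * f) - 47.3
Compute m * f = 63.0 * 500 = 31500.0
Compute log10(31500.0) = 4.498311
Compute 20 * 4.498311 = 89.9662
TL = 89.9662 - 47.3 = 42.67

42.67 dB


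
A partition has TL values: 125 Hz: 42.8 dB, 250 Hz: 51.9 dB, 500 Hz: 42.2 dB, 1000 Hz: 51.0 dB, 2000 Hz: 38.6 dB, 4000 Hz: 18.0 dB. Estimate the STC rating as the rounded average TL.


Given TL values at each frequency:
  125 Hz: 42.8 dB
  250 Hz: 51.9 dB
  500 Hz: 42.2 dB
  1000 Hz: 51.0 dB
  2000 Hz: 38.6 dB
  4000 Hz: 18.0 dB
Formula: STC ~ round(average of TL values)
Sum = 42.8 + 51.9 + 42.2 + 51.0 + 38.6 + 18.0 = 244.5
Average = 244.5 / 6 = 40.75
Rounded: 41

41


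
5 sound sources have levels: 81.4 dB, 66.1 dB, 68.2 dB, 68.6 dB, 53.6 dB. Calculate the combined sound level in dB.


Formula: L_total = 10 * log10( sum(10^(Li/10)) )
  Source 1: 10^(81.4/10) = 138038426.4603
  Source 2: 10^(66.1/10) = 4073802.778
  Source 3: 10^(68.2/10) = 6606934.4801
  Source 4: 10^(68.6/10) = 7244359.6007
  Source 5: 10^(53.6/10) = 229086.7653
Sum of linear values = 156192610.0844
L_total = 10 * log10(156192610.0844) = 81.94

81.94 dB


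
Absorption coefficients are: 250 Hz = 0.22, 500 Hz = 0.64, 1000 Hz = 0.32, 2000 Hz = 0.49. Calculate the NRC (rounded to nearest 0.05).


Given values:
  a_250 = 0.22, a_500 = 0.64
  a_1000 = 0.32, a_2000 = 0.49
Formula: NRC = (a250 + a500 + a1000 + a2000) / 4
Sum = 0.22 + 0.64 + 0.32 + 0.49 = 1.67
NRC = 1.67 / 4 = 0.4175
Rounded to nearest 0.05: 0.4

0.4


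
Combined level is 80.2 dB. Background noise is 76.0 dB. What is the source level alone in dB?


Given values:
  L_total = 80.2 dB, L_bg = 76.0 dB
Formula: L_source = 10 * log10(10^(L_total/10) - 10^(L_bg/10))
Convert to linear:
  10^(80.2/10) = 104712854.8051
  10^(76.0/10) = 39810717.0553
Difference: 104712854.8051 - 39810717.0553 = 64902137.7498
L_source = 10 * log10(64902137.7498) = 78.12

78.12 dB


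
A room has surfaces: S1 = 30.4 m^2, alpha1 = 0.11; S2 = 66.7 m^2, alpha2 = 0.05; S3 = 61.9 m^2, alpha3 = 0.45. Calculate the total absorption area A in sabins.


Given surfaces:
  Surface 1: 30.4 * 0.11 = 3.344
  Surface 2: 66.7 * 0.05 = 3.335
  Surface 3: 61.9 * 0.45 = 27.855
Formula: A = sum(Si * alpha_i)
A = 3.344 + 3.335 + 27.855
A = 34.53

34.53 sabins


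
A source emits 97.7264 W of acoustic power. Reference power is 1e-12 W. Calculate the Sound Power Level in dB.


Given values:
  W = 97.7264 W
  W_ref = 1e-12 W
Formula: SWL = 10 * log10(W / W_ref)
Compute ratio: W / W_ref = 97726400000000
Compute log10: log10(97726400000000) = 13.990012
Multiply: SWL = 10 * 13.990012 = 139.9

139.9 dB


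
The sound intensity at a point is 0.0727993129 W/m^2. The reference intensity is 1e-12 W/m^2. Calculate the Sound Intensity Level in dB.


Given values:
  I = 0.0727993129 W/m^2
  I_ref = 1e-12 W/m^2
Formula: SIL = 10 * log10(I / I_ref)
Compute ratio: I / I_ref = 72799312900
Compute log10: log10(72799312900) = 10.862127
Multiply: SIL = 10 * 10.862127 = 108.62

108.62 dB


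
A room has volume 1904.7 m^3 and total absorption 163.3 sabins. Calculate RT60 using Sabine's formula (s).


Given values:
  V = 1904.7 m^3
  A = 163.3 sabins
Formula: RT60 = 0.161 * V / A
Numerator: 0.161 * 1904.7 = 306.6567
RT60 = 306.6567 / 163.3 = 1.878

1.878 s


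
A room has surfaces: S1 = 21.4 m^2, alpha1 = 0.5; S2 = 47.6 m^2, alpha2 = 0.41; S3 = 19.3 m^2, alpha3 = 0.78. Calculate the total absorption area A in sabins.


Given surfaces:
  Surface 1: 21.4 * 0.5 = 10.7
  Surface 2: 47.6 * 0.41 = 19.516
  Surface 3: 19.3 * 0.78 = 15.054
Formula: A = sum(Si * alpha_i)
A = 10.7 + 19.516 + 15.054
A = 45.27

45.27 sabins


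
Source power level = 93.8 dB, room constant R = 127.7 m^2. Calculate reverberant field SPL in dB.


Given values:
  Lw = 93.8 dB, R = 127.7 m^2
Formula: SPL = Lw + 10 * log10(4 / R)
Compute 4 / R = 4 / 127.7 = 0.031323
Compute 10 * log10(0.031323) = -15.0414
SPL = 93.8 + (-15.0414) = 78.76

78.76 dB


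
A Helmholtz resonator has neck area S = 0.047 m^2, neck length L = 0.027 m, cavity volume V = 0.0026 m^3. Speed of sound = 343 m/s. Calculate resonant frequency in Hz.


Given values:
  S = 0.047 m^2, L = 0.027 m, V = 0.0026 m^3, c = 343 m/s
Formula: f = (c / (2*pi)) * sqrt(S / (V * L))
Compute V * L = 0.0026 * 0.027 = 7.02e-05
Compute S / (V * L) = 0.047 / 7.02e-05 = 669.5157
Compute sqrt(669.5157) = 25.875001
Compute c / (2*pi) = 343 / 6.283185 = 54.590148
f = 54.590148 * 25.875001 = 1412.52

1412.52 Hz


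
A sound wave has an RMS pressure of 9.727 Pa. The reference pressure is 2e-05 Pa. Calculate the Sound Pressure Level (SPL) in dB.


Given values:
  p = 9.727 Pa
  p_ref = 2e-05 Pa
Formula: SPL = 20 * log10(p / p_ref)
Compute ratio: p / p_ref = 9.727 / 2e-05 = 486350
Compute log10: log10(486350) = 5.686949
Multiply: SPL = 20 * 5.686949 = 113.74

113.74 dB


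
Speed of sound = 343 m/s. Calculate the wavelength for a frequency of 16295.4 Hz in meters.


Given values:
  c = 343 m/s, f = 16295.4 Hz
Formula: lambda = c / f
lambda = 343 / 16295.4
lambda = 0.021

0.021 m


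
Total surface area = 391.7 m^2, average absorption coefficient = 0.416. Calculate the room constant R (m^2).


Given values:
  S = 391.7 m^2, alpha = 0.416
Formula: R = S * alpha / (1 - alpha)
Numerator: 391.7 * 0.416 = 162.9472
Denominator: 1 - 0.416 = 0.584
R = 162.9472 / 0.584 = 279.02

279.02 m^2


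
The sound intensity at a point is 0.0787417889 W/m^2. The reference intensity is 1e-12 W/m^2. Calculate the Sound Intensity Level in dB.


Given values:
  I = 0.0787417889 W/m^2
  I_ref = 1e-12 W/m^2
Formula: SIL = 10 * log10(I / I_ref)
Compute ratio: I / I_ref = 78741788900
Compute log10: log10(78741788900) = 10.896205
Multiply: SIL = 10 * 10.896205 = 108.96

108.96 dB


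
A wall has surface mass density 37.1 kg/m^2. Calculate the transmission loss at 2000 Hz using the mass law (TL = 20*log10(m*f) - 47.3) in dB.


Given values:
  m = 37.1 kg/m^2, f = 2000 Hz
Formula: TL = 20 * log10(m * f) - 47.3
Compute m * f = 37.1 * 2000 = 74200.0
Compute log10(74200.0) = 4.870404
Compute 20 * 4.870404 = 97.4081
TL = 97.4081 - 47.3 = 50.11

50.11 dB


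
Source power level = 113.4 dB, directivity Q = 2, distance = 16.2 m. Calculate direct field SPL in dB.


Given values:
  Lw = 113.4 dB, Q = 2, r = 16.2 m
Formula: SPL = Lw + 10 * log10(Q / (4 * pi * r^2))
Compute 4 * pi * r^2 = 4 * pi * 16.2^2 = 3297.9183
Compute Q / denom = 2 / 3297.9183 = 0.00060644
Compute 10 * log10(0.00060644) = -32.1721
SPL = 113.4 + (-32.1721) = 81.23

81.23 dB


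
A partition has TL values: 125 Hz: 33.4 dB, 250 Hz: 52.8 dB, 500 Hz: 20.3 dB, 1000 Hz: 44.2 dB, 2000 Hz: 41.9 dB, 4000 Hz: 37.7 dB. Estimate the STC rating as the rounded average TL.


Given TL values at each frequency:
  125 Hz: 33.4 dB
  250 Hz: 52.8 dB
  500 Hz: 20.3 dB
  1000 Hz: 44.2 dB
  2000 Hz: 41.9 dB
  4000 Hz: 37.7 dB
Formula: STC ~ round(average of TL values)
Sum = 33.4 + 52.8 + 20.3 + 44.2 + 41.9 + 37.7 = 230.3
Average = 230.3 / 6 = 38.38
Rounded: 38

38


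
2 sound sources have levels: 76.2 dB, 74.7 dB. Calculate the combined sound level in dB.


Formula: L_total = 10 * log10( sum(10^(Li/10)) )
  Source 1: 10^(76.2/10) = 41686938.347
  Source 2: 10^(74.7/10) = 29512092.2667
Sum of linear values = 71199030.6137
L_total = 10 * log10(71199030.6137) = 78.52

78.52 dB


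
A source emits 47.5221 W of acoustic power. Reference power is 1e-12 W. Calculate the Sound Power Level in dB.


Given values:
  W = 47.5221 W
  W_ref = 1e-12 W
Formula: SWL = 10 * log10(W / W_ref)
Compute ratio: W / W_ref = 47522100000000
Compute log10: log10(47522100000000) = 13.676896
Multiply: SWL = 10 * 13.676896 = 136.77

136.77 dB


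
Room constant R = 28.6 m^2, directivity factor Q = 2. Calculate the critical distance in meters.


Given values:
  R = 28.6 m^2, Q = 2
Formula: d_c = 0.141 * sqrt(Q * R)
Compute Q * R = 2 * 28.6 = 57.2
Compute sqrt(57.2) = 7.5631
d_c = 0.141 * 7.5631 = 1.066

1.066 m


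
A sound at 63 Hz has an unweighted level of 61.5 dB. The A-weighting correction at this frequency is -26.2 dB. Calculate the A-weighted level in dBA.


Given values:
  SPL = 61.5 dB
  A-weighting at 63 Hz = -26.2 dB
Formula: L_A = SPL + A_weight
L_A = 61.5 + (-26.2)
L_A = 35.3

35.3 dBA


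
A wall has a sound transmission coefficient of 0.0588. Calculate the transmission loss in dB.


Given values:
  tau = 0.0588
Formula: TL = 10 * log10(1 / tau)
Compute 1 / tau = 1 / 0.0588 = 17.0068
Compute log10(17.0068) = 1.230623
TL = 10 * 1.230623 = 12.31

12.31 dB


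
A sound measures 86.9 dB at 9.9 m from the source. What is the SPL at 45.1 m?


Given values:
  SPL1 = 86.9 dB, r1 = 9.9 m, r2 = 45.1 m
Formula: SPL2 = SPL1 - 20 * log10(r2 / r1)
Compute ratio: r2 / r1 = 45.1 / 9.9 = 4.5556
Compute log10: log10(4.5556) = 0.658546
Compute drop: 20 * 0.658546 = 13.1709
SPL2 = 86.9 - 13.1709 = 73.73

73.73 dB


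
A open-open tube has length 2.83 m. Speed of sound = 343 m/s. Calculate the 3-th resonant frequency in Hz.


Given values:
  Tube type: open-open, L = 2.83 m, c = 343 m/s, n = 3
Formula: f_n = n * c / (2 * L)
Compute 2 * L = 2 * 2.83 = 5.66
f = 3 * 343 / 5.66
f = 181.8

181.8 Hz


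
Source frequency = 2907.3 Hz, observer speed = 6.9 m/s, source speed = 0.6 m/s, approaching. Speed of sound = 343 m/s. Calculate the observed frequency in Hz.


Given values:
  f_s = 2907.3 Hz, v_o = 6.9 m/s, v_s = 0.6 m/s
  Direction: approaching
Formula: f_o = f_s * (c + v_o) / (c - v_s)
Numerator: c + v_o = 343 + 6.9 = 349.9
Denominator: c - v_s = 343 - 0.6 = 342.4
f_o = 2907.3 * 349.9 / 342.4 = 2970.98

2970.98 Hz


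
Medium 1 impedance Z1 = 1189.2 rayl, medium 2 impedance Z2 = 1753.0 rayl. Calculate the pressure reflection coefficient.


Given values:
  Z1 = 1189.2 rayl, Z2 = 1753.0 rayl
Formula: R = (Z2 - Z1) / (Z2 + Z1)
Numerator: Z2 - Z1 = 1753.0 - 1189.2 = 563.8
Denominator: Z2 + Z1 = 1753.0 + 1189.2 = 2942.2
R = 563.8 / 2942.2 = 0.1916

0.1916


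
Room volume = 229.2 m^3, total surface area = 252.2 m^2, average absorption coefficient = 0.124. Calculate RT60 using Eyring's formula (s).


Given values:
  V = 229.2 m^3, S = 252.2 m^2, alpha = 0.124
Formula: RT60 = 0.161 * V / (-S * ln(1 - alpha))
Compute ln(1 - 0.124) = ln(0.876) = -0.132389
Denominator: -252.2 * -0.132389 = 33.3885
Numerator: 0.161 * 229.2 = 36.9012
RT60 = 36.9012 / 33.3885 = 1.105

1.105 s


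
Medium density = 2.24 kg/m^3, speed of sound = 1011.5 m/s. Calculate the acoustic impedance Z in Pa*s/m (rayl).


Given values:
  rho = 2.24 kg/m^3
  c = 1011.5 m/s
Formula: Z = rho * c
Z = 2.24 * 1011.5
Z = 2265.76

2265.76 rayl


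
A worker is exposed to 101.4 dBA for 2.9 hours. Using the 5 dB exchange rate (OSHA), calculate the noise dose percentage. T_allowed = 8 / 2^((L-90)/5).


Given values:
  L = 101.4 dBA, T = 2.9 hours
Formula: T_allowed = 8 / 2^((L - 90) / 5)
Compute exponent: (101.4 - 90) / 5 = 2.28
Compute 2^(2.28) = 4.85678
T_allowed = 8 / 4.85678 = 1.647182 hours
Dose = (T / T_allowed) * 100
Dose = (2.9 / 1.647182) * 100 = 176.06

176.06 %


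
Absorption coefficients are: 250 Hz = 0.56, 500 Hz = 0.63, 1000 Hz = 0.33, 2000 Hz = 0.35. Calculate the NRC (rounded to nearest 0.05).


Given values:
  a_250 = 0.56, a_500 = 0.63
  a_1000 = 0.33, a_2000 = 0.35
Formula: NRC = (a250 + a500 + a1000 + a2000) / 4
Sum = 0.56 + 0.63 + 0.33 + 0.35 = 1.87
NRC = 1.87 / 4 = 0.4675
Rounded to nearest 0.05: 0.45

0.45


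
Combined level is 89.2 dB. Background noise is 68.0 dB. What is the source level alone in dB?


Given values:
  L_total = 89.2 dB, L_bg = 68.0 dB
Formula: L_source = 10 * log10(10^(L_total/10) - 10^(L_bg/10))
Convert to linear:
  10^(89.2/10) = 831763771.1027
  10^(68.0/10) = 6309573.4448
Difference: 831763771.1027 - 6309573.4448 = 825454197.6579
L_source = 10 * log10(825454197.6579) = 89.17

89.17 dB


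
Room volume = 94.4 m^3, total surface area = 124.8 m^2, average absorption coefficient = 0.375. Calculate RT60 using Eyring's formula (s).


Given values:
  V = 94.4 m^3, S = 124.8 m^2, alpha = 0.375
Formula: RT60 = 0.161 * V / (-S * ln(1 - alpha))
Compute ln(1 - 0.375) = ln(0.625) = -0.470004
Denominator: -124.8 * -0.470004 = 58.6565
Numerator: 0.161 * 94.4 = 15.1984
RT60 = 15.1984 / 58.6565 = 0.259

0.259 s


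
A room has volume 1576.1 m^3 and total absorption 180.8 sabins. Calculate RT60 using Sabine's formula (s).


Given values:
  V = 1576.1 m^3
  A = 180.8 sabins
Formula: RT60 = 0.161 * V / A
Numerator: 0.161 * 1576.1 = 253.7521
RT60 = 253.7521 / 180.8 = 1.403

1.403 s
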